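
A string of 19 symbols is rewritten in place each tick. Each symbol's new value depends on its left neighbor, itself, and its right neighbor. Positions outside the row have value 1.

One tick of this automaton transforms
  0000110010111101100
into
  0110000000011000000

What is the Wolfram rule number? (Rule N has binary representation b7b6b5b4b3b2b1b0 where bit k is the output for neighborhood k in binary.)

position 11: 111 → 1  (bit 7 = 1)
position 5: 110 → 0  (bit 6 = 0)
position 9: 101 → 0  (bit 5 = 0)
position 0: 100 → 0  (bit 4 = 0)
position 4: 011 → 0  (bit 3 = 0)
position 8: 010 → 0  (bit 2 = 0)
position 3: 001 → 0  (bit 1 = 0)
position 1: 000 → 1  (bit 0 = 1)
bits b7..b0 = 10000001 = 129

129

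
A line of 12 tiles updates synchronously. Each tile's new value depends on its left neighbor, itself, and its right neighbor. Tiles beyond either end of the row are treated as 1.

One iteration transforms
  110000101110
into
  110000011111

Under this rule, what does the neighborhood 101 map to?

At position 7 the neighborhood is 101; the next row has 1 there.

1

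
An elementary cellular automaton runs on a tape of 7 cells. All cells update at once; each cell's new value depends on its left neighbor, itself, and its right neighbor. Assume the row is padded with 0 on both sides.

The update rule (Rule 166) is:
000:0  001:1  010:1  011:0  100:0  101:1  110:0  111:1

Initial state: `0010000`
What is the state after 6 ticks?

1000000

tick 1: 0110000
tick 2: 1000000
tick 3: 1000000  (fixed point — unchanged through tick 6)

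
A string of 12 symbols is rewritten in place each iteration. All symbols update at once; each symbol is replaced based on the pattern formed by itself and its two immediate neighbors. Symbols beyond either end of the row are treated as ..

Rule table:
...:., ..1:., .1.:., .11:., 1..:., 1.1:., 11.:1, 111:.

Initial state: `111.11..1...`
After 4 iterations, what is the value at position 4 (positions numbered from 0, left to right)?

..1..1......
............
............  (fixed point — unchanged through iteration 4)
position 4 holds .

.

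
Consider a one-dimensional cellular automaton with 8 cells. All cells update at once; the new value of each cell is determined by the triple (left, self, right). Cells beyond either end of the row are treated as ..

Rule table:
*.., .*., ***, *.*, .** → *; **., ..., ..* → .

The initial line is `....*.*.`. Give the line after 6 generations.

....**.*

....****
....***.
....**.*
....*.**
....***.  (repeats generation 2; period 3)
generation 6: ....**.*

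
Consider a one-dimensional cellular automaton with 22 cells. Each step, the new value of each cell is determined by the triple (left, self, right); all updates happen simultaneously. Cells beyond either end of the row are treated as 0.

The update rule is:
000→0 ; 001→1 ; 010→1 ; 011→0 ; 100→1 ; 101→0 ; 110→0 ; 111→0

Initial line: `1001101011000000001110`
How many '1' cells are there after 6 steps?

1110001000100000010001
0001011101110000111011
0011000000001001000000
0100100000011111100000
1111110000100000010000
0000001001110000111000
count of 1: 7

7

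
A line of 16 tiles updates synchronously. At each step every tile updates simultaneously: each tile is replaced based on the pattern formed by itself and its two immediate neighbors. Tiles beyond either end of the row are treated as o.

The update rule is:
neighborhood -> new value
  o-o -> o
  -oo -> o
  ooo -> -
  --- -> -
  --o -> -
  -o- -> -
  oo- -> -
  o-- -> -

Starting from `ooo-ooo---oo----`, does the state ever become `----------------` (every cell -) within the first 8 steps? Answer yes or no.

yes

---oo-----o-----
---o------------
----------------
all cells are - at step 3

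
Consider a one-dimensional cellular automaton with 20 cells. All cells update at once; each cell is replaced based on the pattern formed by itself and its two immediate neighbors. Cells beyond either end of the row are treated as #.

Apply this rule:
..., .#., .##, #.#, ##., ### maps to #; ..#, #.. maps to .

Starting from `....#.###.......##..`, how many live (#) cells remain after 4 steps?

18

step 1: .##.#####.#####.##..
step 2: ##################..
step 3: ##################..  (fixed point — unchanged through step 4)
count of #: 18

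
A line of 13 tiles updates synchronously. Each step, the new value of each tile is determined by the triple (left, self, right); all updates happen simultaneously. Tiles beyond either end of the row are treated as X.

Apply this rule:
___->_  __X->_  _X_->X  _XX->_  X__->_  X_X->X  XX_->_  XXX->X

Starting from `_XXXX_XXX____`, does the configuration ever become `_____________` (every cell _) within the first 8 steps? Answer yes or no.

yes

step 1: X_XX_X_X_____
step 2: _X__XXXX_____
step 3: XX___XX______
step 4: X____________
step 5: _____________
all cells are _ at step 5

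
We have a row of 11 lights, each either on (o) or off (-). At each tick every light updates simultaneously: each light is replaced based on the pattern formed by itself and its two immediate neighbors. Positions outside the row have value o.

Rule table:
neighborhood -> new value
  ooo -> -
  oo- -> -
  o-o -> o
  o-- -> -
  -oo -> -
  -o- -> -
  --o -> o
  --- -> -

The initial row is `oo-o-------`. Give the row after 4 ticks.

--o-------o
-o-------o-
o-------o-o
-------o-o-

-------o-o-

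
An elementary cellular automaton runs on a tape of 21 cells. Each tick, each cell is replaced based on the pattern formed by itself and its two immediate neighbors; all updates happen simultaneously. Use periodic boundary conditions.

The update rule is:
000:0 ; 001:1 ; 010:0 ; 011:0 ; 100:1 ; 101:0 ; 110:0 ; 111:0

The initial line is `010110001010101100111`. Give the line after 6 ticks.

000010001000000100100

000001010000000011000
000010001000000100100
000101010100001011010
001000000010010000001
110100000101101000010
000010001000000100100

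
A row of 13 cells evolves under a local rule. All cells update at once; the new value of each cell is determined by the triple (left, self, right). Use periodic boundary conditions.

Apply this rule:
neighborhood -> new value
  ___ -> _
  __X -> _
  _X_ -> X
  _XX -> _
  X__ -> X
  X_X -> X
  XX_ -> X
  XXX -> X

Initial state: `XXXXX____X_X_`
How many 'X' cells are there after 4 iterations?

9

_XXXXX___XXXX
X_XXXXX___XXX
XX_XXXXX___XX
XXX_XXXXX___X
count of X: 9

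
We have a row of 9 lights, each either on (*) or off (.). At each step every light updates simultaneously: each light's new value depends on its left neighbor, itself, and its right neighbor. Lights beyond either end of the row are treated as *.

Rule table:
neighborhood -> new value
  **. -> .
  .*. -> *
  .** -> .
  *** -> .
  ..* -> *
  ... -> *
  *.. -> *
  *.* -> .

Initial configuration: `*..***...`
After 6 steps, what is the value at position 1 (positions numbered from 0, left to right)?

step 1: .**...***
step 2: ...***...
step 3: ***...***
step 4: ...***...  (repeats step 2; period 2)
step 6: ...***...
position 1 holds .

.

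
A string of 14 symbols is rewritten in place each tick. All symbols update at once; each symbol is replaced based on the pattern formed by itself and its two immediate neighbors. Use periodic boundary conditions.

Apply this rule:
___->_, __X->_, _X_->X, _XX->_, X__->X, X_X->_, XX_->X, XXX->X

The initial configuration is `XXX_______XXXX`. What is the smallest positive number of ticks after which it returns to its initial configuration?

XXXX_______XXX
XXXXX_______XX
XXXXXX_______X
XXXXXXX_______
_XXXXXXX______
__XXXXXXX_____
___XXXXXXX____
____XXXXXXX___
_____XXXXXXX__
______XXXXXXX_
_______XXXXXXX
X_______XXXXXX
XX_______XXXXX
XXX_______XXXX

14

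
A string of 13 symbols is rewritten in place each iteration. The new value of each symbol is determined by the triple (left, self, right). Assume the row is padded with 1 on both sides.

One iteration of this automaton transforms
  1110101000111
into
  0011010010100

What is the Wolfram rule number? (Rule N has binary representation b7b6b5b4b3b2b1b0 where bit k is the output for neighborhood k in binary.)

105

position 0: 111 → 0  (bit 7 = 0)
position 2: 110 → 1  (bit 6 = 1)
position 3: 101 → 1  (bit 5 = 1)
position 7: 100 → 0  (bit 4 = 0)
position 10: 011 → 1  (bit 3 = 1)
position 4: 010 → 0  (bit 2 = 0)
position 9: 001 → 0  (bit 1 = 0)
position 8: 000 → 1  (bit 0 = 1)
bits b7..b0 = 01101001 = 105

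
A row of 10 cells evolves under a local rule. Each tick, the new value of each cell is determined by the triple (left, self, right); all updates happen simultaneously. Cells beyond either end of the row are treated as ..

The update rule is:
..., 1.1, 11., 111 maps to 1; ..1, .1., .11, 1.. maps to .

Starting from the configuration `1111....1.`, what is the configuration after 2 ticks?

..111.1.11

tick 1: .111.11...
tick 2: ..111.1.11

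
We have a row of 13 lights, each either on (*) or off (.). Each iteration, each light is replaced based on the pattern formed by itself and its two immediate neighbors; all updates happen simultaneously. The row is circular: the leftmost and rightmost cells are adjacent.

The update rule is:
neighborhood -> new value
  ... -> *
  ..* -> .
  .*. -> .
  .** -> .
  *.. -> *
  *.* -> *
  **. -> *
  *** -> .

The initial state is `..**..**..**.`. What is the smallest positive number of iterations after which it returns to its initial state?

26

*..**..**..**
**..**..**...
.**..**..***.
..**..**...**
*..**..***..*
**..**...**..
.**..***..**.
..**...**..**
*..***..**..*
**...**..**..
.***..**..**.
...**..**..**
**..**..**..*
.**..**..**..
..**..**..***
*..**..**...*
**..**..***..
.**..**...**.
..**..***..**
*..**...**..*
**..***..**..
.**...**..**.
..***..**..**
*...**..**..*
***..**..**..
..**..**..**.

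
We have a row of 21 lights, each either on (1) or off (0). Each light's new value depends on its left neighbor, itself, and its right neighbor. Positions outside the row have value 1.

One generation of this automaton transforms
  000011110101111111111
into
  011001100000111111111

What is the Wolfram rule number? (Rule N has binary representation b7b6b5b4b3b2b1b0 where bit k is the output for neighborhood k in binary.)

129

position 5: 111 → 1  (bit 7 = 1)
position 7: 110 → 0  (bit 6 = 0)
position 8: 101 → 0  (bit 5 = 0)
position 0: 100 → 0  (bit 4 = 0)
position 4: 011 → 0  (bit 3 = 0)
position 9: 010 → 0  (bit 2 = 0)
position 3: 001 → 0  (bit 1 = 0)
position 1: 000 → 1  (bit 0 = 1)
bits b7..b0 = 10000001 = 129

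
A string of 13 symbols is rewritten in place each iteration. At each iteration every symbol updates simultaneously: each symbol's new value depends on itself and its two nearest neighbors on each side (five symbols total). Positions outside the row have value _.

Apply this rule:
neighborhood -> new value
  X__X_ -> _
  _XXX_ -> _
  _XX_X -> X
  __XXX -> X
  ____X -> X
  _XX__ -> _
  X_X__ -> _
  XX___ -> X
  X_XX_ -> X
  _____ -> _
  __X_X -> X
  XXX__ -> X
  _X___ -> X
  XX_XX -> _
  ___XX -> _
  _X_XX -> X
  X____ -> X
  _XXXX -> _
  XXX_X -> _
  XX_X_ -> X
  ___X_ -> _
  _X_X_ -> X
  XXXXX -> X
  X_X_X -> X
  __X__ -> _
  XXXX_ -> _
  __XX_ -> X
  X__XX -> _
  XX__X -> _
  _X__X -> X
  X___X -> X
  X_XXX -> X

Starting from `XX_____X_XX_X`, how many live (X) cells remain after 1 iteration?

9

X_XX_X_XXXXX_
count of X: 9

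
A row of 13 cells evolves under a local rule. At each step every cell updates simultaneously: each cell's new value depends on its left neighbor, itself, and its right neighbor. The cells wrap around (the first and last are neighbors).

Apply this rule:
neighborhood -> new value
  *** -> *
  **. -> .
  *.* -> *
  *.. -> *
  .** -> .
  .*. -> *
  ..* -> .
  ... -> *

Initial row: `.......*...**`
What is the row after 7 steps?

******.***...
.****.*.*.**.
..**.*****..*
*...*.***.*.*
.**.**.*.***.
...*..***.*.*
**.**..*.****

**.**..*.****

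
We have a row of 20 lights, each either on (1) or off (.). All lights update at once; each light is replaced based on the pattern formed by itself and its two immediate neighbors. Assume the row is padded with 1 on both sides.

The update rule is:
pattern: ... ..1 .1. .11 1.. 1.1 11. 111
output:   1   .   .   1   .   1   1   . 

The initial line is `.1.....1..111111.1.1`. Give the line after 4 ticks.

1.1..11.11.11..1..1.

tick 1: 1..111....1....11.11
tick 2: 1..1.1.11...11.1111.
tick 3: 1...1.111.1.1111..11
tick 4: 1.1..11.11.11..1..1.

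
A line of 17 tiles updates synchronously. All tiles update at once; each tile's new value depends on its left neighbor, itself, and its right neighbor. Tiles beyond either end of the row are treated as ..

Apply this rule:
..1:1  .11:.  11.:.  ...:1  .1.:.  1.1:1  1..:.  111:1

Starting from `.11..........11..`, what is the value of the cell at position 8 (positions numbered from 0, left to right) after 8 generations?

1...111111111...1
..11.1111111..11.
11..1.11111..1...
...1.1.111..1..11
111.1.1.1..1..1..
.1.1.1.1..1..1..1
1.1.1.1..1..1..1.
.1.1.1..1..1..1..
position 8 holds 1

1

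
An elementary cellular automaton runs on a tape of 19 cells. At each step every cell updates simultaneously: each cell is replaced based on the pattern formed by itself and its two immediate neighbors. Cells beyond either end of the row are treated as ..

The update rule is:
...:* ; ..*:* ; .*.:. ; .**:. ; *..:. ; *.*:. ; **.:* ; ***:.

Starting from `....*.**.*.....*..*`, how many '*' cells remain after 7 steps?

10

****...*...****..*.
...*.**..**...*.*..
***...*.*.*.**....*
..*.**.......*.***.
**...*.******....*.
.*.**.......*.***..
*...*.******....*.*
count of *: 10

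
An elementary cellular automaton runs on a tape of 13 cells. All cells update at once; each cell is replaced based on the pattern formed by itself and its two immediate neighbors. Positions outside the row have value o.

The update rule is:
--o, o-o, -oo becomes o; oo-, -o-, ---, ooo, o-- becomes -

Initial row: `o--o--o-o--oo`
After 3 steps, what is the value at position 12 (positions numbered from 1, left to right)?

--o--o-o--oo-
-o--o-o--oo-o
o--o-o--oo-oo
position 12 holds o

o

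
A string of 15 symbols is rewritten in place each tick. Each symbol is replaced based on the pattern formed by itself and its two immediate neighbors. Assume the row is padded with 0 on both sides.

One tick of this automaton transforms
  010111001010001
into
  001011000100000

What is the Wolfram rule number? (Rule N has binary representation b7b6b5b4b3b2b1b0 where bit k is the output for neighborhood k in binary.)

position 4: 111 → 1  (bit 7 = 1)
position 5: 110 → 1  (bit 6 = 1)
position 2: 101 → 1  (bit 5 = 1)
position 6: 100 → 0  (bit 4 = 0)
position 3: 011 → 0  (bit 3 = 0)
position 1: 010 → 0  (bit 2 = 0)
position 0: 001 → 0  (bit 1 = 0)
position 12: 000 → 0  (bit 0 = 0)
bits b7..b0 = 11100000 = 224

224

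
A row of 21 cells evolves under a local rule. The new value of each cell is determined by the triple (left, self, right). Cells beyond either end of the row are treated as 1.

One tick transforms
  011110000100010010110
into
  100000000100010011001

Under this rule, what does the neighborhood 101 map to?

At position 0 the neighborhood is 101; the next row has 1 there.

1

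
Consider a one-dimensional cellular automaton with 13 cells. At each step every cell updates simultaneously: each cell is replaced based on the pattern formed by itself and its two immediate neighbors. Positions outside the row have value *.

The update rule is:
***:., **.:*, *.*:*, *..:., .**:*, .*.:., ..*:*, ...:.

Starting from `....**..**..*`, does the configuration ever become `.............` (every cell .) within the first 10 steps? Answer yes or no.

...***.***.**
..**.***.***.
.*****.***.**
**...***.***.
.*..**.***.**
*..*****.***.
*.**...***.**
****..**.***.
...*.*****.**
..*.**...***.
step 10 is ..*.**...***., still not uniform .

no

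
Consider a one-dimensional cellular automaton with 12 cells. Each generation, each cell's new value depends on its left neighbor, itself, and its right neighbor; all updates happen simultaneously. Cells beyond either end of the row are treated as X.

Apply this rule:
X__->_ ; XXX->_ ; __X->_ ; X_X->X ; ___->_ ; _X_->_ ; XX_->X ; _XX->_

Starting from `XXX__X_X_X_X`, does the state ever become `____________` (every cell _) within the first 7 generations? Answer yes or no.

__X___X_X_X_
_______X_X_X
________X_X_
_________X_X
__________X_
___________X
____________
all cells are _ at generation 7

yes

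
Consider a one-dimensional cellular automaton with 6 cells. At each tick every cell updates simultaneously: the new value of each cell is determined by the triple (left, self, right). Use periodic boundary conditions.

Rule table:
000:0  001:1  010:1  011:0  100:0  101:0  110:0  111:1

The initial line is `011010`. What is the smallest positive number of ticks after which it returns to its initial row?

100010
100110
101000
101001
001010
011010

6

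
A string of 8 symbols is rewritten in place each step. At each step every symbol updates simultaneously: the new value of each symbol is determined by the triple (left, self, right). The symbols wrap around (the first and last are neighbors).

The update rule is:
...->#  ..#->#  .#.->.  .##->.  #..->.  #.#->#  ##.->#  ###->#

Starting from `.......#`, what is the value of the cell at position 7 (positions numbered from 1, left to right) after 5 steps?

#

.######.
#.#####.
.#.#####
#.#.####
##.#.###
position 7 holds #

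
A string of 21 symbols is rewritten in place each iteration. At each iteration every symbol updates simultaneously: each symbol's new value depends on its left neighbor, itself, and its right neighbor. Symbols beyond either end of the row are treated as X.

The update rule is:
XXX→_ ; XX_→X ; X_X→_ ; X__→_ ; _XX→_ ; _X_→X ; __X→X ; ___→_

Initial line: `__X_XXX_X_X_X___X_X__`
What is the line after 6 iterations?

_XX___X_X_X_X__XX_X_X
__X__XX_X_X_X_X_X_X__
_XX_X_X_X_X_X_X_X_X_X
__X_X_X_X_X_X_X_X_X__
_XX_X_X_X_X_X_X_X_X_X  (repeats iteration 3; period 2)
iteration 6: __X_X_X_X_X_X_X_X_X__

__X_X_X_X_X_X_X_X_X__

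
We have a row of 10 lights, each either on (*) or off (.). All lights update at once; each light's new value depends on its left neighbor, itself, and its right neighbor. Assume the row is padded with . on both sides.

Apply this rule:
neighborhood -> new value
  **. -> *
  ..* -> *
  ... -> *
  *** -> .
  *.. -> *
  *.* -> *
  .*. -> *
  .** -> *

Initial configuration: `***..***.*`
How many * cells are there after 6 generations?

7

*.****.***
***..***.*  (repeats generation 0; period 2)
generation 6: ***..***.*
count of *: 7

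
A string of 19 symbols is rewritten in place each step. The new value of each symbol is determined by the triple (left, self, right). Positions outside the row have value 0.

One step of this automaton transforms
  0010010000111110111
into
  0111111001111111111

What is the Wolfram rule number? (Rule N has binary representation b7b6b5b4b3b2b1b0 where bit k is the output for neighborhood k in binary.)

position 11: 111 → 1  (bit 7 = 1)
position 14: 110 → 1  (bit 6 = 1)
position 15: 101 → 1  (bit 5 = 1)
position 3: 100 → 1  (bit 4 = 1)
position 10: 011 → 1  (bit 3 = 1)
position 2: 010 → 1  (bit 2 = 1)
position 1: 001 → 1  (bit 1 = 1)
position 0: 000 → 0  (bit 0 = 0)
bits b7..b0 = 11111110 = 254

254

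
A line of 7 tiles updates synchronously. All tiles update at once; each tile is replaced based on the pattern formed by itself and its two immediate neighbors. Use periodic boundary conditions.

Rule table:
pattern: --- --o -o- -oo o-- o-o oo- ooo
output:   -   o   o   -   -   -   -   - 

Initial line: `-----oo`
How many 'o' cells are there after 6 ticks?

----o--
---oo--
--o----
-oo----
o------
o-----o
count of o: 2

2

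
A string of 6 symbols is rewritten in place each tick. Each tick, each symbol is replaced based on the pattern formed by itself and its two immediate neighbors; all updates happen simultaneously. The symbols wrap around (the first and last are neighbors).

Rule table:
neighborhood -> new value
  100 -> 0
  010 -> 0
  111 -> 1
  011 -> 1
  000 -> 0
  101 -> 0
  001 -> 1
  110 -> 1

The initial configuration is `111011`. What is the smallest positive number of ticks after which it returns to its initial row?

1

111011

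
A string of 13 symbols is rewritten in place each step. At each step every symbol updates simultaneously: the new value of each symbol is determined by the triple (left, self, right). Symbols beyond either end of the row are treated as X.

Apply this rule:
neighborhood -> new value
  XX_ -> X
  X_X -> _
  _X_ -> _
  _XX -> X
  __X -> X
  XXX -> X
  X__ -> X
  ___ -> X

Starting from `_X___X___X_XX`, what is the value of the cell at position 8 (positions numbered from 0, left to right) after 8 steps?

X

__XXX_XXX__XX
XXXXX_XXXXXXX
XXXXX_XXXXXXX  (fixed point — unchanged through step 8)
position 8 holds X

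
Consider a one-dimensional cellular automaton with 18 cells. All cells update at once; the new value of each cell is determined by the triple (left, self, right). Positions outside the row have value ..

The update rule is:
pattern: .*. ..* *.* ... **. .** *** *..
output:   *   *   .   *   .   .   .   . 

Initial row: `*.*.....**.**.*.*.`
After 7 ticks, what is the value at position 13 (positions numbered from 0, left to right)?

.

tick 1: *.*.****......*.*.
tick 2: *.*......******.*.
tick 3: *.*.*****.......*.
tick 4: *.*.......*******.
tick 5: *.*.******........
tick 6: *.*........*******
tick 7: *.*.*******.......
position 13 holds .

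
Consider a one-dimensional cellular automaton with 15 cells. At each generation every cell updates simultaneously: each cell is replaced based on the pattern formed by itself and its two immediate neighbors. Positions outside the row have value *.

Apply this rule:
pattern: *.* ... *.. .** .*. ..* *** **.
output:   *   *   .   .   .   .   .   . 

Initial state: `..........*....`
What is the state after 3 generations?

..*******...*..

.********...**.
*.........*...*
..*******...*..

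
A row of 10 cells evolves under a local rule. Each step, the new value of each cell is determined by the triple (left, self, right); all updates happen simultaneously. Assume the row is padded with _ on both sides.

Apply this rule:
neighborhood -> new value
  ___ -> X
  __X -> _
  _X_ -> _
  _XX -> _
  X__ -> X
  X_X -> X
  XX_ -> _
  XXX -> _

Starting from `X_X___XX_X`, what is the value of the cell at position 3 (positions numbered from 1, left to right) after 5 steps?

step 1: _X_XX___X_
step 2: __X__XX__X
step 3: X__X___X__
step 4: _X__XX__XX
step 5: __X___X___
position 3 holds X

X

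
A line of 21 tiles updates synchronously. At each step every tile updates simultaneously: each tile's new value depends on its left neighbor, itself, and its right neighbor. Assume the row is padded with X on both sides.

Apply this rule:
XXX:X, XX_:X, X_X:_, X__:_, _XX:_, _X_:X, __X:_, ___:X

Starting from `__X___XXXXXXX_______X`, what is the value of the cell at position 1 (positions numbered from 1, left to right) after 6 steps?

_

__X_X__XXXXXX_XXXXX__
__X_X___XXXXX__XXXX__
__X_X_X__XXXX___XXX__
__X_X_X___XXX_X__XX__
__X_X_X_X__XX_X___X__
__X_X_X_X___X_X_X_X__
position 1 holds _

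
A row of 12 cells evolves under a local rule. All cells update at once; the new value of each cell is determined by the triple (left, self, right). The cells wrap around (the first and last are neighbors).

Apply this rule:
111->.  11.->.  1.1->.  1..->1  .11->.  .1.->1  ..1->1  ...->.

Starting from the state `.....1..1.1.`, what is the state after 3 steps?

11111......1

....11111.11
1..1........
11111......1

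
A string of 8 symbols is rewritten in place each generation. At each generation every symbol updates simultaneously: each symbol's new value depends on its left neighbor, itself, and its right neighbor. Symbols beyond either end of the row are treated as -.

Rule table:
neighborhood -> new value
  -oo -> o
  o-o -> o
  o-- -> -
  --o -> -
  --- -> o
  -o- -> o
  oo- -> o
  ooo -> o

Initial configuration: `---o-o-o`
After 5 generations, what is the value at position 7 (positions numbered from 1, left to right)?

o

oo-ooooo
oooooooo
oooooooo  (fixed point — unchanged through generation 5)
position 7 holds o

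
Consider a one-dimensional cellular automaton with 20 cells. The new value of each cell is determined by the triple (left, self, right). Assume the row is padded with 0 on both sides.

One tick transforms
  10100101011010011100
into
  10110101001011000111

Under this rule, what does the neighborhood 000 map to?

1

At position 19 the neighborhood is 000; the next row has 1 there.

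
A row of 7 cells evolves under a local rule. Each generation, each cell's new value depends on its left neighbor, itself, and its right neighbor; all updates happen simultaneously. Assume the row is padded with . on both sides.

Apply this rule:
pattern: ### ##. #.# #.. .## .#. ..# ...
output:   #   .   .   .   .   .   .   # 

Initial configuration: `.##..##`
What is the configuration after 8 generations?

.#####.

.......
#######
.#####.
..###..
#..#..#
.......  (repeats generation 1; period 5)
generation 8: .#####.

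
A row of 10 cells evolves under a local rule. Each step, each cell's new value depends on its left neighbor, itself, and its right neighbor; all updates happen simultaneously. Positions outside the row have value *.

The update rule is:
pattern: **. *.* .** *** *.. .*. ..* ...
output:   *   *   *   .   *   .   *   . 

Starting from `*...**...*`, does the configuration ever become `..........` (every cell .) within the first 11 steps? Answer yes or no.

no

**.****.**
.***..***.
**.****.**  (repeats step 1; period 2)
step 11: **.****.**
step 11 is **.****.**, still not uniform .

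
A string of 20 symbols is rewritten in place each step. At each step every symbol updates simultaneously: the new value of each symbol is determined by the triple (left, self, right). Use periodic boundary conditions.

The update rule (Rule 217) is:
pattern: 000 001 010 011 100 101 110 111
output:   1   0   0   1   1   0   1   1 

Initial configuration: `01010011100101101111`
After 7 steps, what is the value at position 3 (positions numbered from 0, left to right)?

1

00001011110001101111
11100011111101101111
11111011111101101111
11111011111101101111  (fixed point — unchanged through step 7)
position 3 holds 1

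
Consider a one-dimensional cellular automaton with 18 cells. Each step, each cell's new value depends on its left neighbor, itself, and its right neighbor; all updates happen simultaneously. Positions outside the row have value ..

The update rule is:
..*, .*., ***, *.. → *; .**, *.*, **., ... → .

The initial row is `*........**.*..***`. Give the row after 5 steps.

*.*..*...**.***.**

**......*...***.*.
..*....***.*.*..**
.***..*.*..*.***..
*.*.***.****..*.*.
*.*..*...**.***.**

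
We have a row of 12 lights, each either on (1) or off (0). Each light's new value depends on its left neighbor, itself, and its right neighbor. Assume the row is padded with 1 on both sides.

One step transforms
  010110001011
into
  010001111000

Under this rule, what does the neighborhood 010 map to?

1

At position 1 the neighborhood is 010; the next row has 1 there.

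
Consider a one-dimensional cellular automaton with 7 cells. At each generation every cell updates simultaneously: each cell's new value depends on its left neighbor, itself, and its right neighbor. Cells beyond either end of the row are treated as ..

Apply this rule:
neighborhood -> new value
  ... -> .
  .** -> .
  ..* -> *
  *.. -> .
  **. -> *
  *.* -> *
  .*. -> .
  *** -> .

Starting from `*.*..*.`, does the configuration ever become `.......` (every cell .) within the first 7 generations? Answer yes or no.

.*..*..
*..*...
..*....
.*.....
*......
.......
all cells are . at generation 6

yes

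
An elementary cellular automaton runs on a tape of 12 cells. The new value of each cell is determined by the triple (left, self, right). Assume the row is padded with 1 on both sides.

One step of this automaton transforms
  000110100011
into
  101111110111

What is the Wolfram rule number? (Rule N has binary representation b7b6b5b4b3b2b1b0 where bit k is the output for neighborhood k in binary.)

position 11: 111 → 1  (bit 7 = 1)
position 4: 110 → 1  (bit 6 = 1)
position 5: 101 → 1  (bit 5 = 1)
position 0: 100 → 1  (bit 4 = 1)
position 3: 011 → 1  (bit 3 = 1)
position 6: 010 → 1  (bit 2 = 1)
position 2: 001 → 1  (bit 1 = 1)
position 1: 000 → 0  (bit 0 = 0)
bits b7..b0 = 11111110 = 254

254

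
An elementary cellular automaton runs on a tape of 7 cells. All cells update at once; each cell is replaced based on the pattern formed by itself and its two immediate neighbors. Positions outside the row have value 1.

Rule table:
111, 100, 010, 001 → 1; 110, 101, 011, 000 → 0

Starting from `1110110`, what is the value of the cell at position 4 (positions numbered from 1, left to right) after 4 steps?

1100000
1010001
0011010
1100010
position 4 holds 0

0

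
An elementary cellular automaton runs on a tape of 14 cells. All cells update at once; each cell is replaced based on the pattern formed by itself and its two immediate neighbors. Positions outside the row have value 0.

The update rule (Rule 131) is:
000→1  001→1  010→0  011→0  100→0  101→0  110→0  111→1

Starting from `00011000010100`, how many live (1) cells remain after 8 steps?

7

11100011100001
01001101001110
10010000010100
00100111100001
11001011001110
00010000010100
11100111100001
01001011001110
count of 1: 7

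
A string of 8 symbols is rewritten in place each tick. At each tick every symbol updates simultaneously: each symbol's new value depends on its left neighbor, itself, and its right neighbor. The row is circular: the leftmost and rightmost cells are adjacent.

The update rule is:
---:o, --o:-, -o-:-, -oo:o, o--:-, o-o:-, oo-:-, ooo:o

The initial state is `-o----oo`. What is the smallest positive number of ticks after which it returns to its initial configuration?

8

tick 1: ---oo-o-
tick 2: oo-o----
tick 3: o----oo-
tick 4: --oo-o--
tick 5: o-o----o
tick 6: ----oo-o
tick 7: -oo-o---
tick 8: -o----oo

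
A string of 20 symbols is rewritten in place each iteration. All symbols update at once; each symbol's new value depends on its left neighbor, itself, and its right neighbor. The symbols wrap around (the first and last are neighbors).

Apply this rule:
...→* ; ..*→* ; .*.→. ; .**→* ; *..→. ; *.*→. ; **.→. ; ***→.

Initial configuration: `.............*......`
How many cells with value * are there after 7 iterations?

18

*************..*****
..............**....
***************..***
................**..
*****************..*
..................**
.******************.
count of *: 18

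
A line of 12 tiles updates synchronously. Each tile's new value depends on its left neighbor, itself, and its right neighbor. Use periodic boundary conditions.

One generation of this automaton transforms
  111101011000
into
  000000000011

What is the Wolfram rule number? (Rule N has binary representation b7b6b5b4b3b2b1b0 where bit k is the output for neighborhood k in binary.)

3

position 1: 111 → 0  (bit 7 = 0)
position 3: 110 → 0  (bit 6 = 0)
position 4: 101 → 0  (bit 5 = 0)
position 9: 100 → 0  (bit 4 = 0)
position 0: 011 → 0  (bit 3 = 0)
position 5: 010 → 0  (bit 2 = 0)
position 11: 001 → 1  (bit 1 = 1)
position 10: 000 → 1  (bit 0 = 1)
bits b7..b0 = 00000011 = 3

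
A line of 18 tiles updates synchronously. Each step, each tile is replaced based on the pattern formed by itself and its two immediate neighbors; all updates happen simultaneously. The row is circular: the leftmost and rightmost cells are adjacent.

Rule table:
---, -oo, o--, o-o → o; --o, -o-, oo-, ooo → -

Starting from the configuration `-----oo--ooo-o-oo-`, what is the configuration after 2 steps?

----o-o-o-o--oo-oo

step 1: oooo-o-o-o--o-oo-o
step 2: ----o-o-o-o--oo-oo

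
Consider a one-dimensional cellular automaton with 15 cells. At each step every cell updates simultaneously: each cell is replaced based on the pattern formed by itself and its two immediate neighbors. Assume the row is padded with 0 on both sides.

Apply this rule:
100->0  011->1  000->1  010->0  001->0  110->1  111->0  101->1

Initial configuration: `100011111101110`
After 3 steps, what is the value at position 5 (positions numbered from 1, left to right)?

0

001010000111010
100100110101100
000000111011101
position 5 holds 0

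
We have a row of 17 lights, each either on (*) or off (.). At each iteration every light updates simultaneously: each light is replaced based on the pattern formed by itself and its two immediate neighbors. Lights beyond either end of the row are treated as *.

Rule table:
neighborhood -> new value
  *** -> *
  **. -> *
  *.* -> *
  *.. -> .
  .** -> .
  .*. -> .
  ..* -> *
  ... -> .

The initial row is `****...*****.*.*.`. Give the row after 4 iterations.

****..*.*****.*.*
****.*.*.*****.*.
*****.*.*.*****.*
******.*.*.*****.

******.*.*.*****.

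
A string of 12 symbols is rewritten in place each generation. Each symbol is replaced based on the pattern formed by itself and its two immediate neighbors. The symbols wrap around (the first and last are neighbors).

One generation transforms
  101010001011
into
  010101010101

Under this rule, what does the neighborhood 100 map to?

At position 5 the neighborhood is 100; the next row has 1 there.

1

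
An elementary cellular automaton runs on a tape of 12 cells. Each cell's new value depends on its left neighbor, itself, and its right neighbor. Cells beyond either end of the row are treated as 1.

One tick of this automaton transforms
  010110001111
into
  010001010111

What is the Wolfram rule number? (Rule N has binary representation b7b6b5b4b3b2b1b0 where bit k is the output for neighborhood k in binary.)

150

position 9: 111 → 1  (bit 7 = 1)
position 4: 110 → 0  (bit 6 = 0)
position 0: 101 → 0  (bit 5 = 0)
position 5: 100 → 1  (bit 4 = 1)
position 3: 011 → 0  (bit 3 = 0)
position 1: 010 → 1  (bit 2 = 1)
position 7: 001 → 1  (bit 1 = 1)
position 6: 000 → 0  (bit 0 = 0)
bits b7..b0 = 10010110 = 150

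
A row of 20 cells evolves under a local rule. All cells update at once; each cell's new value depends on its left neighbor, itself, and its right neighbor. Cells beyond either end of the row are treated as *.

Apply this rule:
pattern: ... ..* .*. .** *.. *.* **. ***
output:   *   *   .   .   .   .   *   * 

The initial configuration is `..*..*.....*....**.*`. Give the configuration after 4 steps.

step 1: .*..*..****..***.*..
step 2: ...*..*.***.*.**...*
step 3: .**..*...**....*.**.
step 4: ..*.*..**.*.***...*.

..*.*..**.*.***...*.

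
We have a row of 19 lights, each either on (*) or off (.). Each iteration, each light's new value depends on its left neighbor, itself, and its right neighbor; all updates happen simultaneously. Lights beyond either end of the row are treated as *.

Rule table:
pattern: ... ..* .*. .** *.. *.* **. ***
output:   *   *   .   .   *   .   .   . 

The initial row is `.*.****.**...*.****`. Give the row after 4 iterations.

..........***......
**********...******
..........***......  (repeats iteration 1; period 2)
iteration 4: **********...******

**********...******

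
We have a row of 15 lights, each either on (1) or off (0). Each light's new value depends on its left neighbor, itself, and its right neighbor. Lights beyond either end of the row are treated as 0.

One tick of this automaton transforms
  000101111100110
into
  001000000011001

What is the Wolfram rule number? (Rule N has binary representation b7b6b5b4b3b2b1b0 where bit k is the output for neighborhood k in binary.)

18

position 6: 111 → 0  (bit 7 = 0)
position 9: 110 → 0  (bit 6 = 0)
position 4: 101 → 0  (bit 5 = 0)
position 10: 100 → 1  (bit 4 = 1)
position 5: 011 → 0  (bit 3 = 0)
position 3: 010 → 0  (bit 2 = 0)
position 2: 001 → 1  (bit 1 = 1)
position 0: 000 → 0  (bit 0 = 0)
bits b7..b0 = 00010010 = 18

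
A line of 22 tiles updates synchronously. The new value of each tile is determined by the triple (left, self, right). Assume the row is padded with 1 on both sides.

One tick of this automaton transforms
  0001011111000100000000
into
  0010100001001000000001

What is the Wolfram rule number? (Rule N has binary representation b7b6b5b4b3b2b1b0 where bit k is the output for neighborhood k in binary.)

position 6: 111 → 0  (bit 7 = 0)
position 9: 110 → 1  (bit 6 = 1)
position 4: 101 → 1  (bit 5 = 1)
position 0: 100 → 0  (bit 4 = 0)
position 5: 011 → 0  (bit 3 = 0)
position 3: 010 → 0  (bit 2 = 0)
position 2: 001 → 1  (bit 1 = 1)
position 1: 000 → 0  (bit 0 = 0)
bits b7..b0 = 01100010 = 98

98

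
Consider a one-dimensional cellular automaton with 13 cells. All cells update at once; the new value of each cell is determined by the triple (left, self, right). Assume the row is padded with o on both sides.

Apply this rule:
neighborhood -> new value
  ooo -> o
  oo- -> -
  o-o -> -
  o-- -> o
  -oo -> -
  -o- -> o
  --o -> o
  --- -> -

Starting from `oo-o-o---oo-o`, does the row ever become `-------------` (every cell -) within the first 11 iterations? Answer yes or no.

iteration 1: o--o-oo-o----
iteration 2: -ooo----oo--o
iteration 3: --o-o--o--oo-
iteration 4: ooo-oooooo---
iteration 5: oo---oooo-o-o
iteration 6: o-o-o-oo--o--
iteration 7: --o-o---ooooo
iteration 8: ooo-oo-o-oooo
iteration 9: oo-----o--ooo
iteration 10: o-o---oooo-oo
iteration 11: --oo-o-oo---o
iteration 11 is --oo-o-oo---o, still not uniform -

no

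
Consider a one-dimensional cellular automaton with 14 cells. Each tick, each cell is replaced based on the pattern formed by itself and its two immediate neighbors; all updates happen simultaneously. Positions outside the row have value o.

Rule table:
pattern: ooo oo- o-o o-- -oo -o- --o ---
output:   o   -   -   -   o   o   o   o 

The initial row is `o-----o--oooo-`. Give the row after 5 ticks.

tick 1: --ooooo-oooo--
tick 2: -ooooo--ooo--o
tick 3: -oooo--ooo--oo
tick 4: -ooo--ooo--ooo
tick 5: -oo--ooo--oooo

-oo--ooo--oooo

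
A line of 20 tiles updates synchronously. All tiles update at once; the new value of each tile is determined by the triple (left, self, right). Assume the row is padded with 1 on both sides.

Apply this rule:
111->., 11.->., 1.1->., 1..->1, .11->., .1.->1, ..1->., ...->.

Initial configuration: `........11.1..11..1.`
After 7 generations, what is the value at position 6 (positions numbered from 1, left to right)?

generation 1: 1..........11...1.1.
generation 2: .1...........1..1.1.
generation 3: .11..........11.1.1.
generation 4: ...1............1.1.
generation 5: 1..11...........1.1.
generation 6: .1...1..........1.1.
generation 7: .11..11.........1.1.
position 6 holds 1

1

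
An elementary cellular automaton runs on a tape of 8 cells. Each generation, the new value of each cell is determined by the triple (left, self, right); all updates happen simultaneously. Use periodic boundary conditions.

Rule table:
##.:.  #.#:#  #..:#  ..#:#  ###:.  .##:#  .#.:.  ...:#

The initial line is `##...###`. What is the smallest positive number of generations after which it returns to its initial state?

16

..####..
###...##
...####.
####...#
....####
#####...
#....###
.#####..
##....##
..#####.
###....#
...#####
####....
#...####
.####...
##...###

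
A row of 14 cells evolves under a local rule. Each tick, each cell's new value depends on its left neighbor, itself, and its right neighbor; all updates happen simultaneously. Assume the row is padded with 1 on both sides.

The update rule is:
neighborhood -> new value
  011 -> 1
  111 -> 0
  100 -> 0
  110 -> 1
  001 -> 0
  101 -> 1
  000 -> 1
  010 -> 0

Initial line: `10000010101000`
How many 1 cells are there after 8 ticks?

5

10111001010010
11101000100001
00110010001101
00110000101111
00110110011000
00111110011010
00100010011101
00001000010111
count of 1: 5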